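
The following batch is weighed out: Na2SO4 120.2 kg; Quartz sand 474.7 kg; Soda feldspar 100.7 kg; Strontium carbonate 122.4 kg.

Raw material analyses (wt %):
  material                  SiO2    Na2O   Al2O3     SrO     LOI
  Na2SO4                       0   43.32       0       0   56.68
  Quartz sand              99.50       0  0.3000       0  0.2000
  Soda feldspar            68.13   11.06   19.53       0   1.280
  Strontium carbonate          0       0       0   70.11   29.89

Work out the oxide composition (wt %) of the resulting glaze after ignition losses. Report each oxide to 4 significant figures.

The intermediate values appear, with 4-significant-figure rounding, across the worked steps — each numeric step maintains exact precision in every operation — every reported result carries a single rounding — derived quantities, which include the four compositions, glass mass, LOI, the totals, the yield, are re-derived at full float precision, exactly as printed in the problem or answer text, from the weighed amounts on 711.0 kg of glass.
Oxide-by-oxide delivered mass:
  SiO2: 474.7·0.9950 + 100.7·0.6813 = 540.9 kg
  Na2O: 120.2·0.4332 + 100.7·0.1106 = 63.21 kg
  Al2O3: 474.7·0.003000 + 100.7·0.1953 = 21.09 kg
  SrO: 122.4·0.7011 = 85.81 kg
LOI: 120.2·0.5668 + 474.7·0.002000 + 100.7·0.01280 + 122.4·0.2989 = 107.0 kg
Resulting glass, batch − LOI: 818.0 − 107.0 = 711.0 kg (consistent with Σ oxide mass)
wt % = 100 × oxide mass / glass mass

Glass mass = 711.0 kg (batch 818.0 − LOI 107.0).
Composition: SiO2 76.08%, Na2O 8.889%, Al2O3 2.966%, SrO 12.07%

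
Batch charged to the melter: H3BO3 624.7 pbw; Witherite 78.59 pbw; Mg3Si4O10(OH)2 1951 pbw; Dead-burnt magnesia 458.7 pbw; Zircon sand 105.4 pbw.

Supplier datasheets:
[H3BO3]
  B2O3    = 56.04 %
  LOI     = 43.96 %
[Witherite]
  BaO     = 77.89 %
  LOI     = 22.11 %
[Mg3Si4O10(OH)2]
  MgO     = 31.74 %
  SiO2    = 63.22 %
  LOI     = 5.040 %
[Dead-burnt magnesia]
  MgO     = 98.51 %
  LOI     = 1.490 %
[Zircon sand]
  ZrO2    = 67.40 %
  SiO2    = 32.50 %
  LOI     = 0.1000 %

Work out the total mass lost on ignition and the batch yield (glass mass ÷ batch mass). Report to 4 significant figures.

LOI loss = 397.3 pbw; glass = 2821 pbw; yield = 87.66%

The intermediate values are printed rounded to 4 significant digits alongside each step; every computation carries exact precision at every stage; exactly one rounding lands on every reported figure — derived quantities (the yield, net glass mass, LOI, five oxide percentages, totals) are computed in full precision from the batch weights on 2821 pbw of glass, as set out in either problem or answer.
Per-material ignition loss:
  H3BO3: 624.7 × 0.4396 = 274.6 pbw
  Witherite: 78.59 × 0.2211 = 17.38 pbw
  Mg3Si4O10(OH)2: 1951 × 0.05040 = 98.33 pbw
  Dead-burnt magnesia: 458.7 × 0.01490 = 6.835 pbw
  Zircon sand: 105.4 × 0.001000 = 0.1054 pbw
Total LOI = 397.3 pbw
Glass = batch − LOI = 3218 − 397.3 = 2821 pbw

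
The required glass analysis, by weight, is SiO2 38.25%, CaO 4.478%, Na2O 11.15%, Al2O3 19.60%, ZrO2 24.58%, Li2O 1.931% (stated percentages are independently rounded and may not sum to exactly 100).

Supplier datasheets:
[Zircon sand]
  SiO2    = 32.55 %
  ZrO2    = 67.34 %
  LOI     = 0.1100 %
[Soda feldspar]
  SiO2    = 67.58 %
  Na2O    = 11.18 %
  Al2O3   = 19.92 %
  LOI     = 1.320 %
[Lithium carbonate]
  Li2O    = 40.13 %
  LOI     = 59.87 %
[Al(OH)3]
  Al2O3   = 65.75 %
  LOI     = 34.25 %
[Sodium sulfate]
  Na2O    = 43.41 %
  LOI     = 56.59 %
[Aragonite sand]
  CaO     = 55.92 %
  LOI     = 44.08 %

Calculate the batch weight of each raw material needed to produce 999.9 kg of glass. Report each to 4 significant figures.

In-progress results are rounded to 4 significant digits when quoted. All internal work maintains exact precision end to end. Each reported figure takes exactly one rounding; the derived quantities are rebuilt in full float precision (the yield, the totals, LOI, glass mass, the six compositions) using the weight values for 999.9 kg of glass, as given in question or answer.
Oxide-by-oxide targets in 999.9 kg glass:
  SiO2: 38.25% × 999.9 = 382.5 kg
  CaO: 4.478% × 999.9 = 44.78 kg
  Na2O: 11.15% × 999.9 = 111.5 kg
  Al2O3: 19.60% × 999.9 = 196.0 kg
  ZrO2: 24.58% × 999.9 = 245.8 kg
  Li2O: 1.931% × 999.9 = 19.31 kg
Mass-balance tally per oxide with the batch weights as given, under the basis named above (sums match the target masses net of answer rounding effects):
  SiO2: 365.0·0.3255 + 390.1·0.6758 = 382.4 kg (target 382.5 kg)
  CaO: 80.07·0.5592 = 44.78 kg (target 44.78 kg)
  Na2O: 390.1·0.1118 + 156.3·0.4341 = 111.5 kg (target 111.5 kg)
  Al2O3: 390.1·0.1992 + 179.9·0.6575 = 196.0 kg (target 196.0 kg)
  ZrO2: 365.0·0.6734 = 245.8 kg (target 245.8 kg)
  Li2O: 48.11·0.4013 = 19.31 kg (target 19.31 kg)
Mass balance on the glass: whole batch net of LOI = 999.8 kg (summing oxide targets gives 999.8 kg; versus the stated basis of 999.9 kg — gaps are rounding artifacts).
Batch total: Σ batch = 1219 kg; the LOI term Σ batch·LOI equals 219.7 kg; yield = glass ÷ total batch = 81.98%.

Batch per 999.9 kg glass:
  Zircon sand: 365.0 kg
  Soda feldspar: 390.1 kg
  Lithium carbonate: 48.11 kg
  Al(OH)3: 179.9 kg
  Sodium sulfate: 156.3 kg
  Aragonite sand: 80.07 kg
Total batch = 1219 kg; LOI loss = 219.7 kg; yield = 81.98%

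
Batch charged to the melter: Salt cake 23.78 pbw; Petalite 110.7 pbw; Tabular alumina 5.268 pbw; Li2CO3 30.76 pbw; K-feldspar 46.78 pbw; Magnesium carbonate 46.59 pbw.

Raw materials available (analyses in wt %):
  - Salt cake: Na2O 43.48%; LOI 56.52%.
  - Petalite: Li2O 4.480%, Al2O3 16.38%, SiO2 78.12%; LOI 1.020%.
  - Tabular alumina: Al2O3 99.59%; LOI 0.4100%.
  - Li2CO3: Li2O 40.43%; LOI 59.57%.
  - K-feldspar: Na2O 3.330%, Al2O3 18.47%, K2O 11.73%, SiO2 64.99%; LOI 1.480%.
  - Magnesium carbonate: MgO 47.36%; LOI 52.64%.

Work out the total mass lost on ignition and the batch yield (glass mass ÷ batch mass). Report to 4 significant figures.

LOI loss = 58.13 pbw; glass = 205.7 pbw; yield = 77.97%

Full float precision is carried in every operation — intermediates are displayed with 4-significant-digit rounding across the worked steps — every reported number is rounded exactly once. Derived quantities (ignition loss, the yield, totals, net glass mass, the six compositions) are recomputed using the weight values on 205.7 pbw of glass in exact precision, as set out in either problem or answer.
Per-material ignition loss:
  Salt cake: 23.78 × 0.5652 = 13.44 pbw
  Petalite: 110.7 × 0.01020 = 1.129 pbw
  Tabular alumina: 5.268 × 0.004100 = 0.02160 pbw
  Li2CO3: 30.76 × 0.5957 = 18.32 pbw
  K-feldspar: 46.78 × 0.01480 = 0.6923 pbw
  Magnesium carbonate: 46.59 × 0.5264 = 24.52 pbw
Total LOI = 58.13 pbw
Glass = batch − LOI = 263.9 − 58.13 = 205.7 pbw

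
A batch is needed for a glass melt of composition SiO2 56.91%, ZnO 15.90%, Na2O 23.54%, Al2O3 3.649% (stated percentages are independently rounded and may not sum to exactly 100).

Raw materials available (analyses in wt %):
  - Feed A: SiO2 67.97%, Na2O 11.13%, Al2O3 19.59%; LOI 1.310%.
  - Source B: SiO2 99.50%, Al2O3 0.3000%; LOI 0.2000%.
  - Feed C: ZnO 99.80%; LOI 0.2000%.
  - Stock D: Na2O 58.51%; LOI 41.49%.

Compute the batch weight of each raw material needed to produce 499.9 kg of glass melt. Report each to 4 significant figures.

Values along the way are shown, with 4-significant-digit rounding, in the printout. All internal work runs at full float precision through every step; every reported number takes just one rounding. All derived quantities are re-derived from the weighed amounts for 499.9 kg of glass at exact precision (glass mass, yield, four oxide percentages, totals, LOI) as set out in problem or answer.
Per-oxide target masses for 499.9 kg glass melt:
  SiO2: 56.91% × 499.9 = 284.5 kg
  ZnO: 15.90% × 499.9 = 79.48 kg
  Na2O: 23.54% × 499.9 = 117.7 kg
  Al2O3: 3.649% × 499.9 = 18.24 kg
A balance pass over the oxides, given the weights on record, versus the basis set out (oxide sums agree with the targets given rounding of the digits):
  SiO2: 89.68·0.6797 + 224.7·0.9950 = 284.5 kg (target 284.5 kg)
  ZnO: 79.64·0.9980 = 79.48 kg (target 79.48 kg)
  Na2O: 89.68·0.1113 + 184.1·0.5851 = 117.7 kg (target 117.7 kg)
  Al2O3: 89.68·0.1959 + 224.7·0.003000 = 18.24 kg (target 18.24 kg)
The glass-mass cross-check: total batch − LOI = 500.0 kg (the targets, summed, come to 499.9 kg; stated basis 499.9 kg — any gap is answer rounding).
Whole-batch sum: Σ batch = 578.1 kg; ignition loss, Σ(batch × LOI) = 78.17 kg; yield = glass ÷ total batch = 86.48%.

Batch per 499.9 kg glass melt:
  Feed A: 89.68 kg
  Source B: 224.7 kg
  Feed C: 79.64 kg
  Stock D: 184.1 kg
Total batch = 578.1 kg; LOI loss = 78.17 kg; yield = 86.48%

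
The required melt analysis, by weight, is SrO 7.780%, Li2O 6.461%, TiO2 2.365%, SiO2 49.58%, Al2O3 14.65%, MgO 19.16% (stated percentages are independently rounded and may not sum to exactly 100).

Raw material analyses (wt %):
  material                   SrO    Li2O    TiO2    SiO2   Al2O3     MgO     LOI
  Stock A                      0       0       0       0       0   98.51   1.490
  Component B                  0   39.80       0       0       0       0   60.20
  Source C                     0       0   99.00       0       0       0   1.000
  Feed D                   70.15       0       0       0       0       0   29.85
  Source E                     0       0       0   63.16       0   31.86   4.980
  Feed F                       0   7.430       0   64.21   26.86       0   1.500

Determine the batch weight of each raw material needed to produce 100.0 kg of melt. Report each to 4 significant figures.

Batch per 100.0 kg melt:
  Stock A: 11.99 kg
  Component B: 6.052 kg
  Source C: 2.389 kg
  Feed D: 11.09 kg
  Source E: 23.05 kg
  Feed F: 54.54 kg
Total batch = 109.1 kg; LOI loss = 9.122 kg; yield = 91.64%

Each numeric step keeps exact precision at every stage; working values appear rounded off to 4 significant figures alongside each step — a single rounding completes every reported figure — all derived quantities (totals, the six compositions, ignition loss, yield, net glass mass) are carried from the batch weights at 100.0 kg of glass at full precision, exactly as shown in the question or the answer.
Target oxide masses per 100.0 kg melt:
  SrO: 7.780% × 100.0 = 7.780 kg
  Li2O: 6.461% × 100.0 = 6.461 kg
  TiO2: 2.365% × 100.0 = 2.365 kg
  SiO2: 49.58% × 100.0 = 49.58 kg
  Al2O3: 14.65% × 100.0 = 14.65 kg
  MgO: 19.16% × 100.0 = 19.16 kg
Oxide-by-oxide audit per the reported batch figures, relative to the basis at hand (sums match the target masses exact up to rounding of places):
  SrO: 11.09·0.7015 = 7.780 kg (target 7.780 kg)
  Li2O: 6.052·0.3980 + 54.54·0.07430 = 6.461 kg (target 6.461 kg)
  TiO2: 2.389·0.9900 = 2.365 kg (target 2.365 kg)
  SiO2: 23.05·0.6316 + 54.54·0.6421 = 49.58 kg (target 49.58 kg)
  Al2O3: 54.54·0.2686 = 14.65 kg (target 14.65 kg)
  MgO: 11.99·0.9851 + 23.05·0.3186 = 19.16 kg (target 19.16 kg)
Glass mass check: batch Σ − ignition loss = 99.99 kg (summing oxide targets gives 100.0 kg; stated basis 100.0 kg — rounding explains the deltas).
Total batch = Σ batch = 109.1 kg; Σ batch·LOI gives LOI loss = 9.122 kg; yield = glass ÷ total batch = 91.64%.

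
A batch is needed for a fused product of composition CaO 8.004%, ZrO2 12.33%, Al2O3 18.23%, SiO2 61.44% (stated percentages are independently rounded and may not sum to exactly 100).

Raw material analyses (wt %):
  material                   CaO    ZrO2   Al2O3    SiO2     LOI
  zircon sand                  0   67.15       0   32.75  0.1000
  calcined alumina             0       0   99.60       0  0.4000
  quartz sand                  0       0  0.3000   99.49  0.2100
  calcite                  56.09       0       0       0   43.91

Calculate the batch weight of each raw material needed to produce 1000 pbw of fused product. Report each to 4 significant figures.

The working math runs at exact precision from first step to last — working values are displayed, rounded to four significant digits, as written — each reported number is rounded a single time; all derived quantities (the four compositions, glass mass, LOI, the yield, the totals) are rebuilt using the weight values on 1000 pbw of glass in exact precision as they appear in question or answer.
Per-oxide target masses for 1000 pbw fused product:
  CaO: 8.004% × 1000 = 80.04 pbw
  ZrO2: 12.33% × 1000 = 123.3 pbw
  Al2O3: 18.23% × 1000 = 182.3 pbw
  SiO2: 61.44% × 1000 = 614.4 pbw
Mass-balance tally per oxide applying the batch weights above, for the quoted basis mass (every target is met by its sum modulo rounding of the values):
  CaO: 142.7·0.5609 = 80.04 pbw (target 80.04 pbw)
  ZrO2: 183.6·0.6715 = 123.3 pbw (target 123.3 pbw)
  Al2O3: 181.4·0.9960 + 557.1·0.003000 = 182.3 pbw (target 182.3 pbw)
  SiO2: 183.6·0.3275 + 557.1·0.9949 = 614.4 pbw (target 614.4 pbw)
Glass-mass closure: total charge less LOI = 1000 pbw (targets for the oxides total 1000 pbw; stated basis 1000 pbw — any gap is answer rounding).
Summing the batch: Σ batch = 1065 pbw; Σ batch·LOI gives LOI loss = 64.74 pbw; yield = glass ÷ total batch = 93.92%.

Batch per 1000 pbw fused product:
  zircon sand: 183.6 pbw
  calcined alumina: 181.4 pbw
  quartz sand: 557.1 pbw
  calcite: 142.7 pbw
Total batch = 1065 pbw; LOI loss = 64.74 pbw; yield = 93.92%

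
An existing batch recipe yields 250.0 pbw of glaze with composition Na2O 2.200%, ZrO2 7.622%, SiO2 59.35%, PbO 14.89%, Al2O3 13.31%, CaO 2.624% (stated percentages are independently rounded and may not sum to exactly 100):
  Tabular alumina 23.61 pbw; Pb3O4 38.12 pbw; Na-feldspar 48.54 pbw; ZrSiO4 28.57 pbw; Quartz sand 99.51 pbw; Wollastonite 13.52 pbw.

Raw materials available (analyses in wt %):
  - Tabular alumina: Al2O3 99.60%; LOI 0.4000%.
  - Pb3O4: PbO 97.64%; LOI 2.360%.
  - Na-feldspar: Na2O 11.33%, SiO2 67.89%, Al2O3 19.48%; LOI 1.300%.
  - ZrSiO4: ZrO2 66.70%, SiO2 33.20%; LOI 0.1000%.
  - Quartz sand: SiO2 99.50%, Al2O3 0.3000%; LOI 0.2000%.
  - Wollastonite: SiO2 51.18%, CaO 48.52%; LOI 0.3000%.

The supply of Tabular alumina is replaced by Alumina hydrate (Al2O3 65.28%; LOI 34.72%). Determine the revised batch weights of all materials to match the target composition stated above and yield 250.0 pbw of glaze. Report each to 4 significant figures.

Mid-chain values are shown with 4-significant-figure rounding when written out — all internal work runs at full float precision through every step; each reported result takes a single rounding. The derived quantities (LOI, totals, glass mass, six oxide percentages, the yield) are recomputed from the weighed amounts for 250.0 pbw of glass at full precision, as they appear in the question or the answer.
Oxide-by-oxide targets in 250.0 pbw glaze:
  Na2O: 2.200% × 250.0 = 5.500 pbw
  ZrO2: 7.622% × 250.0 = 19.06 pbw
  SiO2: 59.35% × 250.0 = 148.4 pbw
  PbO: 14.89% × 250.0 = 37.22 pbw
  Al2O3: 13.31% × 250.0 = 33.28 pbw
  CaO: 2.624% × 250.0 = 6.560 pbw
Sums-versus-targets review working from each reported weight, on the stated basis (oxide sums agree with the targets up to rounding of the answer):
  Na2O: 48.54·0.1133 = 5.500 pbw (target 5.500 pbw)
  ZrO2: 28.57·0.6670 = 19.06 pbw (target 19.06 pbw)
  SiO2: 48.54·0.6789 + 28.57·0.3320 + 99.51·0.9950 + 13.52·0.5118 = 148.4 pbw (target 148.4 pbw)
  PbO: 38.12·0.9764 = 37.22 pbw (target 37.22 pbw)
  Al2O3: 36.03·0.6528 + 48.54·0.1948 + 99.51·0.003000 = 33.27 pbw (target 33.28 pbw)
  CaO: 13.52·0.4852 = 6.560 pbw (target 6.560 pbw)
Mass balance on the glass: the batch minus its LOI: 250.0 pbw (summing oxide targets gives 250.0 pbw; versus the stated basis of 250.0 pbw — a pure rounding effect).
Summing the batch: Σ batch = 264.3 pbw; LOI removed, Σ of batch·LOI: 14.31 pbw; the yield ratio, glass ÷ batch: 94.59%.

Revised batch per 250.0 pbw glaze:
  Alumina hydrate: 36.03 pbw
  Pb3O4: 38.12 pbw
  Na-feldspar: 48.54 pbw
  ZrSiO4: 28.57 pbw
  Quartz sand: 99.51 pbw
  Wollastonite: 13.52 pbw
Total batch = 264.3 pbw; LOI loss = 14.31 pbw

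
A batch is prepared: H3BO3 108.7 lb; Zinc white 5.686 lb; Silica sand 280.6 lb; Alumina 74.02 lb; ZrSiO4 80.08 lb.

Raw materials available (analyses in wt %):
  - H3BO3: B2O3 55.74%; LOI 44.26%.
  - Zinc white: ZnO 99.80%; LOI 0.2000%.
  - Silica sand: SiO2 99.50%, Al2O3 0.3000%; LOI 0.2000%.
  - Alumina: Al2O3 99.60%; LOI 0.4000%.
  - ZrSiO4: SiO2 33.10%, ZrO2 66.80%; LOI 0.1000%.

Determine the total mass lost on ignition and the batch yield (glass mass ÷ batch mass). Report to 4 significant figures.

LOI loss = 49.06 lb; glass = 500.0 lb; yield = 91.07%

Intermediates are shown rounded to four significant digits when written out; the whole derivation maintains full float precision from first step to last. A single rounding completes each reported number. All derived quantities (LOI, the five compositions, glass mass, totals, the yield) are rebuilt starting from the weights per 500.0 lb of glass at exact precision, precisely as stated by problem or answer.
Material-by-material LOI:
  H3BO3: 108.7 × 0.4426 = 48.11 lb
  Zinc white: 5.686 × 0.002000 = 0.01137 lb
  Silica sand: 280.6 × 0.002000 = 0.5612 lb
  Alumina: 74.02 × 0.004000 = 0.2961 lb
  ZrSiO4: 80.08 × 0.001000 = 0.08008 lb
Total LOI = 49.06 lb
Glass = batch − LOI = 549.1 − 49.06 = 500.0 lb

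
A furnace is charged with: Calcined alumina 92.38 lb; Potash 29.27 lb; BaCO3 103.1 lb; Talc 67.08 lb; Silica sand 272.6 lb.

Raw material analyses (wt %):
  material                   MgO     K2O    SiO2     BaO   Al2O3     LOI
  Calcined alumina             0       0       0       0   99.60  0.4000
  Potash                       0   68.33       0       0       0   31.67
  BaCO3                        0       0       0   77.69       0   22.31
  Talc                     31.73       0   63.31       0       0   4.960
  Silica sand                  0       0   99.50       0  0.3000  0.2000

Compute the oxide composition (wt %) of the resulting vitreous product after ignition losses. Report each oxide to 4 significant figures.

Values along the way are shown, rounded to 4 significant digits, between the steps; the whole derivation holds exact precision in all steps. Every reported result is rounded once only — all derived quantities (ignition loss, glass mass, yield, totals, the five compositions) are rebuilt using the weight values at 527.9 lb of glass at full precision as given in the problem or the answer.
Oxide-by-oxide delivered mass:
  MgO: 67.08·0.3173 = 21.28 lb
  K2O: 29.27·0.6833 = 20.00 lb
  SiO2: 67.08·0.6331 + 272.6·0.9950 = 313.7 lb
  BaO: 103.1·0.7769 = 80.10 lb
  Al2O3: 92.38·0.9960 + 272.6·0.003000 = 92.83 lb
LOI: 92.38·0.004000 + 29.27·0.3167 + 103.1·0.2231 + 67.08·0.04960 + 272.6·0.002000 = 36.51 lb
The glass mass, total less LOI, = 564.4 − 36.51 = 527.9 lb (= Σ oxide masses)
wt % = 100 × oxide mass / glass mass

Glass mass = 527.9 lb (batch 564.4 − LOI 36.51).
Composition: MgO 4.032%, K2O 3.789%, SiO2 59.42%, BaO 15.17%, Al2O3 17.58%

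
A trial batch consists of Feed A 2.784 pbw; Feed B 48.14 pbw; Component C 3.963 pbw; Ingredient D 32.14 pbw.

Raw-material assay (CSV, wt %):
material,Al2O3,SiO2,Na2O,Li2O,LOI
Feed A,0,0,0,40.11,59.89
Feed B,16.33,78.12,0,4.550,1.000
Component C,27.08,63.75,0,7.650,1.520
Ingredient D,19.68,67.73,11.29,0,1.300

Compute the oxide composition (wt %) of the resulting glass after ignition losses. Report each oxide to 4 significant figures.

Each numeric step maintains exact precision all the way through; rounding to 4 significant figures extends to every intermediate as displayed; a single rounding produces every reported figure. All derived quantities, which include the yield, net glass mass, the totals, LOI, four oxide percentages, are re-derived at full precision, as written in the problem or answer text, from the batch weights on 84.40 pbw of glass.
What the batch supplies per oxide:
  Al2O3: 48.14·0.1633 + 3.963·0.2708 + 32.14·0.1968 = 15.26 pbw
  SiO2: 48.14·0.7812 + 3.963·0.6375 + 32.14·0.6773 = 61.90 pbw
  Na2O: 32.14·0.1129 = 3.629 pbw
  Li2O: 2.784·0.4011 + 48.14·0.04550 + 3.963·0.07650 = 3.610 pbw
LOI: 2.784·0.5989 + 48.14·0.01000 + 3.963·0.01520 + 32.14·0.01300 = 2.627 pbw
The glass mass, total less LOI, = 87.03 − 2.627 = 84.40 pbw (= Σ oxide masses)
wt %: oxide over glass, times 100

Glass mass = 84.40 pbw (batch 87.03 − LOI 2.627).
Composition: Al2O3 18.08%, SiO2 73.34%, Na2O 4.299%, Li2O 4.277%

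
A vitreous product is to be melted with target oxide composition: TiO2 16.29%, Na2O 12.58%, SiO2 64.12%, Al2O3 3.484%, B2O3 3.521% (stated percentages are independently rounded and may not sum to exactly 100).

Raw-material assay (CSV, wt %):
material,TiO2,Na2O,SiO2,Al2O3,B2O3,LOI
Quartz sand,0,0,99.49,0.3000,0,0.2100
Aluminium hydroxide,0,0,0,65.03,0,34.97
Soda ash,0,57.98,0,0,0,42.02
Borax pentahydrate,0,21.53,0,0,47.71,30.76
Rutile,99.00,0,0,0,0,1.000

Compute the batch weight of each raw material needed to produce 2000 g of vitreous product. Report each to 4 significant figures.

Batch per 2000 g vitreous product:
  Quartz sand: 1289 g
  Aluminium hydroxide: 101.2 g
  Soda ash: 379.1 g
  Borax pentahydrate: 147.6 g
  Rutile: 329.1 g
Total batch = 2246 g; LOI loss = 246.1 g; yield = 89.04%

The intermediate values are displayed, rounded to 4 significant digits, between the steps — the whole derivation keeps exact precision from start to finish. Each reported number carries a single rounding; the derived quantities, which include glass mass, ignition loss, the five compositions, yield, totals, are recomputed in full precision, as written in the problem or answer text, starting from the weights for 2000 g of glass.
Per-oxide target masses for 2000 g vitreous product:
  TiO2: 16.29% × 2000 = 325.8 g
  Na2O: 12.58% × 2000 = 251.6 g
  SiO2: 64.12% × 2000 = 1282 g
  Al2O3: 3.484% × 2000 = 69.68 g
  B2O3: 3.521% × 2000 = 70.42 g
Sums-versus-targets review applying the batch weights above, versus the basis set out (each sum matches its target mass inside rounding margins):
  TiO2: 329.1·0.9900 = 325.8 g (target 325.8 g)
  Na2O: 379.1·0.5798 + 147.6·0.2153 = 251.6 g (target 251.6 g)
  SiO2: 1289·0.9949 = 1282 g (target 1282 g)
  Al2O3: 1289·0.003000 + 101.2·0.6503 = 69.68 g (target 69.68 g)
  B2O3: 147.6·0.4771 = 70.42 g (target 70.42 g)
The glass-mass cross-check: total batch − LOI = 2000 g (the targets, summed, come to 2000 g; the stated basis being 2000 g — gaps are rounding artifacts).
Batch grand total — Σ batch = 2246 g; the LOI term Σ batch·LOI equals 246.1 g; yield = glass ÷ total batch = 89.04%.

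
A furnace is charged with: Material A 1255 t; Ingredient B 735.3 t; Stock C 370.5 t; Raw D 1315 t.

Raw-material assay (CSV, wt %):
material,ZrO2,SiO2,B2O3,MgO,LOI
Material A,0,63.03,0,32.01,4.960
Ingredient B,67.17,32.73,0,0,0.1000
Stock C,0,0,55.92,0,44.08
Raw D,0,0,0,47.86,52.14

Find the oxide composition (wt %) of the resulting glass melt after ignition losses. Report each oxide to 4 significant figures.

Rounding to four significant figures extends to each in-between result as displayed — full precision is held in all steps — each reported number takes exactly one rounding; the derived quantities, including the four compositions, yield, the totals, glass mass, ignition loss, are computed from the weighed amounts at 2764 t of glass at exact precision, exactly as shown in the problem or answer text.
Delivered oxide masses:
  ZrO2: 735.3·0.6717 = 493.9 t
  SiO2: 1255·0.6303 + 735.3·0.3273 = 1032 t
  B2O3: 370.5·0.5592 = 207.2 t
  MgO: 1255·0.3201 + 1315·0.4786 = 1031 t
LOI: 1255·0.04960 + 735.3·0.001000 + 370.5·0.4408 + 1315·0.5214 = 911.9 t
The glass mass, total less LOI, = 3676 − 911.9 = 2764 t (the oxide masses sum to this)
percent share: oxide ÷ glass, ×100

Glass mass = 2764 t (batch 3676 − LOI 911.9).
Composition: ZrO2 17.87%, SiO2 37.33%, B2O3 7.496%, MgO 37.31%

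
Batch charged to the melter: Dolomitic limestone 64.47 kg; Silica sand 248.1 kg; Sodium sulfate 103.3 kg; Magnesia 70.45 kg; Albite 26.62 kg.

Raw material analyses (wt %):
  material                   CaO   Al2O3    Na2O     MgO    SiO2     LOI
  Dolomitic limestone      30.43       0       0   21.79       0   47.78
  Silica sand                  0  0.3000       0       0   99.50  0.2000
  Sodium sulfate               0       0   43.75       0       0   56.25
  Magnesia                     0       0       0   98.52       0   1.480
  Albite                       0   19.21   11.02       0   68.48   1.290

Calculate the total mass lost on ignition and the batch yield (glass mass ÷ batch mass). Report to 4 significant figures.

LOI loss = 90.79 kg; glass = 422.1 kg; yield = 82.30%

The intermediate values are shown (rounded to 4 significant figures) in the working. All arithmetic carries exact precision throughout — exactly one rounding lands on every reported figure — all derived quantities, which include ignition loss, glass mass, the totals, yield, the five compositions, are computed in full float precision, as written in either problem or answer, starting from the weights for 422.1 kg of glass.
Ignition loss by material:
  Dolomitic limestone: 64.47 × 0.4778 = 30.80 kg
  Silica sand: 248.1 × 0.002000 = 0.4962 kg
  Sodium sulfate: 103.3 × 0.5625 = 58.11 kg
  Magnesia: 70.45 × 0.01480 = 1.043 kg
  Albite: 26.62 × 0.01290 = 0.3434 kg
Total LOI = 90.79 kg
Glass = batch − LOI = 512.9 − 90.79 = 422.1 kg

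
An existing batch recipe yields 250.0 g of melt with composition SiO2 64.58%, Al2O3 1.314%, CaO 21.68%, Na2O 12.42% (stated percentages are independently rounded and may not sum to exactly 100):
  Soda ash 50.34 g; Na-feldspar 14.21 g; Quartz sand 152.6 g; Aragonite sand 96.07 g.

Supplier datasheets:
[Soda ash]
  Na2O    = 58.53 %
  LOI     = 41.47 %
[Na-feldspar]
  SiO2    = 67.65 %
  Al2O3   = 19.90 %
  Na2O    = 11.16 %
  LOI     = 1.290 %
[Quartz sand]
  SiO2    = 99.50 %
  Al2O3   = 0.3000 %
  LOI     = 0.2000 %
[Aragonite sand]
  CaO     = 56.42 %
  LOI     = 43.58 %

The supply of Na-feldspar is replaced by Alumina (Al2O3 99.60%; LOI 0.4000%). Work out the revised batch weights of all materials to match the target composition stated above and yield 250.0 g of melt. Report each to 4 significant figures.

Revised batch per 250.0 g melt:
  Soda ash: 53.05 g
  Alumina: 2.809 g
  Quartz sand: 162.3 g
  Aragonite sand: 96.07 g
Total batch = 314.2 g; LOI loss = 64.20 g

The working math keeps full float precision at all times; mid-chain values are rounded to four significant figures when quoted — a single rounding completes every reported number — derived quantities, which include LOI, the yield, glass mass, totals, four oxide percentages, are carried in full precision, as given in the question or the answer, from the batch weights per 250.0 g of glass.
Target oxide masses per 250.0 g melt:
  SiO2: 64.58% × 250.0 = 161.4 g
  Al2O3: 1.314% × 250.0 = 3.285 g
  CaO: 21.68% × 250.0 = 54.20 g
  Na2O: 12.42% × 250.0 = 31.05 g
Oxide-by-oxide audit applying the batch weights above, under the basis named above (target by target, the sums agree up to rounding of the answer):
  SiO2: 162.3·0.9950 = 161.5 g (target 161.4 g)
  Al2O3: 2.809·0.9960 + 162.3·0.003000 = 3.285 g (target 3.285 g)
  CaO: 96.07·0.5642 = 54.20 g (target 54.20 g)
  Na2O: 53.05·0.5853 = 31.05 g (target 31.05 g)
Glass-mass sanity pass: batch total minus LOI = 250.0 g (the targets, summed, come to 250.0 g; with the basis standing at 250.0 g — deltas are rounding alone).
Summing the batch: Σ batch = 314.2 g; ignition loss, Σ(batch × LOI) = 64.20 g; the yield ratio, glass ÷ batch: 79.57%.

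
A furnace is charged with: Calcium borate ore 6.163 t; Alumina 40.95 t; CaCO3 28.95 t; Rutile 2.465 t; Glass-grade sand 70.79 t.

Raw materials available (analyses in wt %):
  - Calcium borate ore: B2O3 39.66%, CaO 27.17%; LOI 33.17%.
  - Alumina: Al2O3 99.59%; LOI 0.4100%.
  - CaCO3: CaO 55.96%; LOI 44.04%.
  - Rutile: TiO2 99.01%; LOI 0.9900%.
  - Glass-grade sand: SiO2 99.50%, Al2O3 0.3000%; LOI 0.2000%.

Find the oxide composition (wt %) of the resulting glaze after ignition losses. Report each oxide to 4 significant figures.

Glass mass = 134.2 t (batch 149.3 − LOI 15.13).
Composition: B2O3 1.821%, CaO 13.32%, SiO2 52.49%, Al2O3 30.55%, TiO2 1.819%

Intermediates appear, with 4-significant-digit rounding, across the worked steps. All arithmetic carries full precision at each step — exactly one rounding is applied to each reported result; the derived quantities (net glass mass, yield, ignition loss, five oxide percentages, totals) are re-derived using the weight values at 134.2 t of glass at full precision, as quoted within question or answer.
Oxide-by-oxide delivered mass:
  B2O3: 6.163·0.3966 = 2.444 t
  CaO: 6.163·0.2717 + 28.95·0.5596 = 17.87 t
  SiO2: 70.79·0.9950 = 70.44 t
  Al2O3: 40.95·0.9959 + 70.79·0.003000 = 40.99 t
  TiO2: 2.465·0.9901 = 2.441 t
LOI: 6.163·0.3317 + 40.95·0.004100 + 28.95·0.4404 + 2.465·0.009900 + 70.79·0.002000 = 15.13 t
Net of LOI, the glass mass = 149.3 − 15.13 = 134.2 t (the oxide masses sum to this)
each wt % is 100 × oxide ÷ glass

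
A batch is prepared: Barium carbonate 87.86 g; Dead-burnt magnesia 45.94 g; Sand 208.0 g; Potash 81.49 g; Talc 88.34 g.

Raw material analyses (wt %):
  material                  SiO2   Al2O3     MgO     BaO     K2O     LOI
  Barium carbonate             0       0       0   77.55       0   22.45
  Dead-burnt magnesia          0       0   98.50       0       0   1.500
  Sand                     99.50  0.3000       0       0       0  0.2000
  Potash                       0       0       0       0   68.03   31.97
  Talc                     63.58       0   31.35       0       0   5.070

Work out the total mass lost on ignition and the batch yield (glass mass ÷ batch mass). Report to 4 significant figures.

LOI loss = 51.36 g; glass = 460.3 g; yield = 89.96%

The working math keeps full precision from first step to last. In-progress results are shown (rounded to four significant digits) within the worked lines — every reported number is rounded only once. The derived quantities, including ignition loss, the totals, the five compositions, yield, net glass mass, are rebuilt using the weight values for 460.3 g of glass in exact precision, exactly as printed in problem or answer.
Material-by-material LOI:
  Barium carbonate: 87.86 × 0.2245 = 19.72 g
  Dead-burnt magnesia: 45.94 × 0.01500 = 0.6891 g
  Sand: 208.0 × 0.002000 = 0.4160 g
  Potash: 81.49 × 0.3197 = 26.05 g
  Talc: 88.34 × 0.05070 = 4.479 g
Total LOI = 51.36 g
Glass = batch − LOI = 511.6 − 51.36 = 460.3 g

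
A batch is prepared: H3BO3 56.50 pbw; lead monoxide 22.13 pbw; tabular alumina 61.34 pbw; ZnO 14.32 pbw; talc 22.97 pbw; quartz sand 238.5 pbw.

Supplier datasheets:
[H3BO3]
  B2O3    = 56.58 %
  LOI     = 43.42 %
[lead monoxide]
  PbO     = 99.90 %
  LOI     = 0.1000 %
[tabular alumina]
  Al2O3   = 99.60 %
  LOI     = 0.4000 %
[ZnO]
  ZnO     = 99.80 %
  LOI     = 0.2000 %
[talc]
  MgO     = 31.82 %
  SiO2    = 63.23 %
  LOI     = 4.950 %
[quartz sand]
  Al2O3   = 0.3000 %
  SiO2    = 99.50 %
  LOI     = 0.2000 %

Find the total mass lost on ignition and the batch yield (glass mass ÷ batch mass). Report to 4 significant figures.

LOI loss = 26.44 pbw; glass = 389.3 pbw; yield = 93.64%

The intermediate values are displayed, rounded to 4 significant digits, within the worked lines — full precision is held from first step to last; each reported result is rounded exactly once. All derived quantities (net glass mass, LOI, the yield, totals, six oxide percentages) are carried at full precision starting from the weights per 389.3 pbw of glass as set out in either problem or answer.
Ignition loss by material:
  H3BO3: 56.50 × 0.4342 = 24.53 pbw
  lead monoxide: 22.13 × 0.001000 = 0.02213 pbw
  tabular alumina: 61.34 × 0.004000 = 0.2454 pbw
  ZnO: 14.32 × 0.002000 = 0.02864 pbw
  talc: 22.97 × 0.04950 = 1.137 pbw
  quartz sand: 238.5 × 0.002000 = 0.4770 pbw
Total LOI = 26.44 pbw
Glass = batch − LOI = 415.8 − 26.44 = 389.3 pbw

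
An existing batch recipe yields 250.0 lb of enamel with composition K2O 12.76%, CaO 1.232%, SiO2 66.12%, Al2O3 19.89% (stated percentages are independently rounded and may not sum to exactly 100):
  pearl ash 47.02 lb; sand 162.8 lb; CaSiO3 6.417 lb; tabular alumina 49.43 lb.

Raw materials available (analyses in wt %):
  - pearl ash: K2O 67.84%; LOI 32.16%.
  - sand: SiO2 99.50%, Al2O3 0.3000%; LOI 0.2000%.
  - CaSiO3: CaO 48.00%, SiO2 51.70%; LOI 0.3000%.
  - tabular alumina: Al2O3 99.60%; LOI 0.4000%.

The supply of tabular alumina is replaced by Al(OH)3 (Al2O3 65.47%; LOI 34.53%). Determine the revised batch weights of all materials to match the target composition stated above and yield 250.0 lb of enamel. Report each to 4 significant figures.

Revised batch per 250.0 lb enamel:
  pearl ash: 47.02 lb
  sand: 162.8 lb
  CaSiO3: 6.417 lb
  Al(OH)3: 75.20 lb
Total batch = 291.4 lb; LOI loss = 41.43 lb

In-progress results are displayed with 4-significant-digit rounding on the page — all arithmetic maintains full precision at each step. A single rounding completes every reported number. The derived quantities are recomputed using the weight values for 250.0 lb of glass in exact precision (net glass mass, the totals, four oxide percentages, LOI, the yield) as quoted within question or answer.
Oxide-by-oxide targets in 250.0 lb enamel:
  K2O: 12.76% × 250.0 = 31.90 lb
  CaO: 1.232% × 250.0 = 3.080 lb
  SiO2: 66.12% × 250.0 = 165.3 lb
  Al2O3: 19.89% × 250.0 = 49.72 lb
Checking each oxide sum given the weights on record, against the basis in use (sums match the target masses up to rounding of the answer):
  K2O: 47.02·0.6784 = 31.90 lb (target 31.90 lb)
  CaO: 6.417·0.4800 = 3.080 lb (target 3.080 lb)
  SiO2: 162.8·0.9950 + 6.417·0.5170 = 165.3 lb (target 165.3 lb)
  Al2O3: 162.8·0.003000 + 75.20·0.6547 = 49.72 lb (target 49.72 lb)
Glass-mass bookkeeping: whole batch net of LOI = 250.0 lb (the Σ of target masses is 250.0 lb; with the basis standing at 250.0 lb — rounding explains the deltas).
Batch total: Σ batch = 291.4 lb; loss to ignition Σ batch·LOI = 41.43 lb; yield, glass over the total, = 85.78%.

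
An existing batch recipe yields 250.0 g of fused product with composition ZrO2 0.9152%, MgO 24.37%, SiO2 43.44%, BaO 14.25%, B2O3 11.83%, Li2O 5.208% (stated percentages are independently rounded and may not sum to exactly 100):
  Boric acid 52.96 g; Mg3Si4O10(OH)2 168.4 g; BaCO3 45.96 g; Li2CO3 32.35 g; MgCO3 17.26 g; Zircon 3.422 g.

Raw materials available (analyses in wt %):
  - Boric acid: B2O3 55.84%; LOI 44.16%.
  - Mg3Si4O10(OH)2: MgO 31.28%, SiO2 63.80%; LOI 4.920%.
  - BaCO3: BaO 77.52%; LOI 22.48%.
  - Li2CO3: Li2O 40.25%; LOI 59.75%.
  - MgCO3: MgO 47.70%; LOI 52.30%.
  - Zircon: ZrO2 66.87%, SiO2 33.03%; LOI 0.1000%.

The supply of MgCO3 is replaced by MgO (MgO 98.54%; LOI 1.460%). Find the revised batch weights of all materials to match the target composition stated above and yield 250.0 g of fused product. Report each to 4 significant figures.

The whole derivation maintains full float precision throughout — mid-chain values appear (rounded to four significant figures) between the steps; a single rounding produces every reported figure. All derived quantities, including the totals, yield, ignition loss, net glass mass, the six compositions, are computed from the weighed amounts at 250.0 g of glass at full precision, as quoted within the question or the answer.
The oxide mass targets at 250.0 g fused product:
  ZrO2: 0.9152% × 250.0 = 2.288 g
  MgO: 24.37% × 250.0 = 60.92 g
  SiO2: 43.44% × 250.0 = 108.6 g
  BaO: 14.25% × 250.0 = 35.62 g
  B2O3: 11.83% × 250.0 = 29.58 g
  Li2O: 5.208% × 250.0 = 13.02 g
Checking each oxide sum applying the batch weights above, per the basis as stated (every target is met by its sum up to rounding of the answer):
  ZrO2: 3.422·0.6687 = 2.288 g (target 2.288 g)
  MgO: 168.4·0.3128 + 8.356·0.9854 = 60.91 g (target 60.92 g)
  SiO2: 168.4·0.6380 + 3.422·0.3303 = 108.6 g (target 108.6 g)
  BaO: 45.96·0.7752 = 35.63 g (target 35.62 g)
  B2O3: 52.96·0.5584 = 29.57 g (target 29.58 g)
  Li2O: 32.35·0.4025 = 13.02 g (target 13.02 g)
Mass balance on the glass: batch total minus LOI = 250.0 g (per-oxide target masses sum to 250.0 g; with the basis standing at 250.0 g — any gap is answer rounding).
Whole-batch sum: Σ batch = 311.4 g; ignition loss, Σ(batch × LOI) = 61.46 g; glass ÷ batch gives a yield of 80.27%.

Revised batch per 250.0 g fused product:
  Boric acid: 52.96 g
  Mg3Si4O10(OH)2: 168.4 g
  BaCO3: 45.96 g
  Li2CO3: 32.35 g
  MgO: 8.356 g
  Zircon: 3.422 g
Total batch = 311.4 g; LOI loss = 61.46 g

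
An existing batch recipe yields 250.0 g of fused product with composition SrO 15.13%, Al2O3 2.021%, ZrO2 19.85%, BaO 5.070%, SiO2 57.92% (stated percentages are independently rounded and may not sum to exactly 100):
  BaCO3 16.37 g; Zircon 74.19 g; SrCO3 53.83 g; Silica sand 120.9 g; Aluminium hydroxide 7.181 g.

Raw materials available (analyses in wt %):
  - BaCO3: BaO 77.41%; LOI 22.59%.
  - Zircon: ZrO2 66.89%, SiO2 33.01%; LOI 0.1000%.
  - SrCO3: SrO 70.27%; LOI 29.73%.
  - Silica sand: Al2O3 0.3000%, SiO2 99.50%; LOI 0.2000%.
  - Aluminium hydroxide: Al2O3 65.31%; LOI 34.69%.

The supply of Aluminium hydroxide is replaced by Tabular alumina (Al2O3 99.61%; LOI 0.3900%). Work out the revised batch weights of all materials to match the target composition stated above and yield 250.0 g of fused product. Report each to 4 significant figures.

Values along the way are printed (rounded to 4 significant digits) across the worked steps; each numeric step runs at exact precision in every operation — every reported value is rounded once only. Derived quantities, which include LOI, glass mass, the five compositions, the totals, the yield, are computed at full float precision, as written in the problem or the answer, from the batch weights for 250.0 g of glass.
Per-oxide target masses for 250.0 g fused product:
  SrO: 15.13% × 250.0 = 37.83 g
  Al2O3: 2.021% × 250.0 = 5.052 g
  ZrO2: 19.85% × 250.0 = 49.62 g
  BaO: 5.070% × 250.0 = 12.68 g
  SiO2: 57.92% × 250.0 = 144.8 g
Sums-versus-targets review using the reported weights, versus the basis set out (each sum matches its target mass within answer rounding):
  SrO: 53.83·0.7027 = 37.83 g (target 37.83 g)
  Al2O3: 120.9·0.003000 + 4.708·0.9961 = 5.052 g (target 5.052 g)
  ZrO2: 74.19·0.6689 = 49.63 g (target 49.62 g)
  BaO: 16.37·0.7741 = 12.67 g (target 12.68 g)
  SiO2: 74.19·0.3301 + 120.9·0.9950 = 144.8 g (target 144.8 g)
Glass mass check: batch total minus LOI = 250.0 g (oxide target masses add up to 250.0 g; against the stated basis, 250.0 g — rounding explains the deltas).
Adding the batch up: Σ batch = 270.0 g; LOI loss = Σ batch·LOI = 20.04 g; as yield: glass ÷ batch → 92.58%.

Revised batch per 250.0 g fused product:
  BaCO3: 16.37 g
  Zircon: 74.19 g
  SrCO3: 53.83 g
  Silica sand: 120.9 g
  Tabular alumina: 4.708 g
Total batch = 270.0 g; LOI loss = 20.04 g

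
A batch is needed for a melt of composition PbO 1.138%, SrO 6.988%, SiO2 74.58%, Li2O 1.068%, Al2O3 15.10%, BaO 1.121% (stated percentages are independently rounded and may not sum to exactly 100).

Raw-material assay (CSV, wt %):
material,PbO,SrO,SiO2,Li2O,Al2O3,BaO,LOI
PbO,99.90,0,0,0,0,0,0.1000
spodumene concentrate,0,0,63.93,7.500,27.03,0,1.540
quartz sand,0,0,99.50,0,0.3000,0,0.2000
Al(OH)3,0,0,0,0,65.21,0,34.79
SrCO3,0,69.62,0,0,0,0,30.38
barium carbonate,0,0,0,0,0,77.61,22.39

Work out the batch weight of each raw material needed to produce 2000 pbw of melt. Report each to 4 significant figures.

Batch per 2000 pbw melt:
  PbO: 22.78 pbw
  spodumene concentrate: 284.8 pbw
  quartz sand: 1316 pbw
  Al(OH)3: 339.0 pbw
  SrCO3: 200.7 pbw
  barium carbonate: 28.89 pbw
Total batch = 2192 pbw; LOI loss = 192.4 pbw; yield = 91.22%

The intermediate values are shown rounded to four significant digits across the worked steps. Exact precision is kept at each step; every reported number takes a single rounding. The derived quantities, which include glass mass, totals, ignition loss, yield, six oxide percentages, are rebuilt at full float precision, as quoted within the question or the answer, using the weight values per 2000 pbw of glass.
Target oxide masses per 2000 pbw melt:
  PbO: 1.138% × 2000 = 22.76 pbw
  SrO: 6.988% × 2000 = 139.8 pbw
  SiO2: 74.58% × 2000 = 1492 pbw
  Li2O: 1.068% × 2000 = 21.36 pbw
  Al2O3: 15.10% × 2000 = 302.0 pbw
  BaO: 1.121% × 2000 = 22.42 pbw
Per-oxide balance check on the weights just shown, per the basis as stated (each sum matches its target mass net of answer rounding effects):
  PbO: 22.78·0.9990 = 22.76 pbw (target 22.76 pbw)
  SrO: 200.7·0.6962 = 139.7 pbw (target 139.8 pbw)
  SiO2: 284.8·0.6393 + 1316·0.9950 = 1491 pbw (target 1492 pbw)
  Li2O: 284.8·0.07500 = 21.36 pbw (target 21.36 pbw)
  Al2O3: 284.8·0.2703 + 1316·0.003000 + 339.0·0.6521 = 302.0 pbw (target 302.0 pbw)
  BaO: 28.89·0.7761 = 22.42 pbw (target 22.42 pbw)
Glass-mass closure: batch Σ − ignition loss = 2000 pbw (targets for the oxides total 2000 pbw; versus the stated basis of 2000 pbw — any gap is answer rounding).
Batch grand total — Σ batch = 2192 pbw; Σ batch·LOI gives LOI loss = 192.4 pbw; the yield ratio, glass ÷ batch: 91.22%.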